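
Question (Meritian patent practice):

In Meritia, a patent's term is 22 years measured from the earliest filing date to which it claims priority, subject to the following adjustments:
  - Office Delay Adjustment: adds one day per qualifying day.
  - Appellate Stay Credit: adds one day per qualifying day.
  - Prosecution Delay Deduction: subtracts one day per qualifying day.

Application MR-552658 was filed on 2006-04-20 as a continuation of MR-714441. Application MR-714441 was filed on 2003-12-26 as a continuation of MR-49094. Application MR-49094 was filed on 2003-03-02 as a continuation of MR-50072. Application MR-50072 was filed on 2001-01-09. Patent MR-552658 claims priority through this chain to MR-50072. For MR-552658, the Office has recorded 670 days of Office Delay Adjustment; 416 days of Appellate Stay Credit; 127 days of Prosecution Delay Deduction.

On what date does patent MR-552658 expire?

2025-08-25

Earliest priority filing: 9 January 2001.
Base term: 9 January 2001 + 22 years → 9 January 2023.
Office Delay Adjustment: +670 days → 9 November 2024.
Appellate Stay Credit: +416 days → 30 December 2025.
Prosecution Delay Deduction: −127 days → 25 August 2025.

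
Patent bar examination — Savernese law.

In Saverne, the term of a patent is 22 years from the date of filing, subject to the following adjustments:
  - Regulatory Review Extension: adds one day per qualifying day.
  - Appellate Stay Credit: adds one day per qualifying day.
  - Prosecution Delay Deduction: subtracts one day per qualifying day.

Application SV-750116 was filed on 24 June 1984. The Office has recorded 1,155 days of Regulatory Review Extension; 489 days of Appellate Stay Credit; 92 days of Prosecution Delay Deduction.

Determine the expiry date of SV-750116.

September 23, 2010

Base term: filing date + 22 years → 24 June 2006.
Regulatory Review Extension: +1155 days → 22 August 2009.
Appellate Stay Credit: +489 days → 24 December 2010.
Prosecution Delay Deduction: −92 days → 23 September 2010.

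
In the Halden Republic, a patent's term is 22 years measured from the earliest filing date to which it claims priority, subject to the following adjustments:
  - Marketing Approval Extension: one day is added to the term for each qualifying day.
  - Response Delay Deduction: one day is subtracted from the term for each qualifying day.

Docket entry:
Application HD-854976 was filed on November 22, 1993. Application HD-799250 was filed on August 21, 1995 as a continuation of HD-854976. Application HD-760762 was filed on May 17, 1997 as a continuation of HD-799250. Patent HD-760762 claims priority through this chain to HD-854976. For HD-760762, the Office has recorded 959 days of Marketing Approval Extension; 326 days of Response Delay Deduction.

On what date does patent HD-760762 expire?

August 16, 2017

Earliest priority filing: 22 November 1993.
Base term: 22 November 1993 + 22 years → 22 November 2015.
Marketing Approval Extension: +959 days → 8 July 2018.
Response Delay Deduction: −326 days → 16 August 2017.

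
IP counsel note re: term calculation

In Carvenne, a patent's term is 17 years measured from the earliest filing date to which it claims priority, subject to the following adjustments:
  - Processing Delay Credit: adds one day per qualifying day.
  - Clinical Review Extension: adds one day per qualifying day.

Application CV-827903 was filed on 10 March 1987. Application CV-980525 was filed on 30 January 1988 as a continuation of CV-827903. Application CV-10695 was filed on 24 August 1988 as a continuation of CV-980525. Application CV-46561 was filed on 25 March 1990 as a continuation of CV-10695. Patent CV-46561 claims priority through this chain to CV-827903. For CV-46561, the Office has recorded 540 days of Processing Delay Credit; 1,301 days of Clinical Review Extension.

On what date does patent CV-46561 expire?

March 25, 2009

Earliest priority filing: 10 March 1987.
Base term: 10 March 1987 + 17 years → 10 March 2004.
Processing Delay Credit: +540 days → 1 September 2005.
Clinical Review Extension: +1301 days → 25 March 2009.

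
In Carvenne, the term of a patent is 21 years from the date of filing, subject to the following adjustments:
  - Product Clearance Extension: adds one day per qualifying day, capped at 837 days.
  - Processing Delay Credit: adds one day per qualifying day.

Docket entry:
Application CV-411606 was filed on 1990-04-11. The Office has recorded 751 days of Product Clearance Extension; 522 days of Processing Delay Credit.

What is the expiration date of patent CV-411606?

2014-10-05

Base term: filing date + 21 years → 11 April 2011.
Product Clearance Extension: 751 days (within the 837-day cap) → +751 days → 1 May 2013.
Processing Delay Credit: +522 days → 5 October 2014.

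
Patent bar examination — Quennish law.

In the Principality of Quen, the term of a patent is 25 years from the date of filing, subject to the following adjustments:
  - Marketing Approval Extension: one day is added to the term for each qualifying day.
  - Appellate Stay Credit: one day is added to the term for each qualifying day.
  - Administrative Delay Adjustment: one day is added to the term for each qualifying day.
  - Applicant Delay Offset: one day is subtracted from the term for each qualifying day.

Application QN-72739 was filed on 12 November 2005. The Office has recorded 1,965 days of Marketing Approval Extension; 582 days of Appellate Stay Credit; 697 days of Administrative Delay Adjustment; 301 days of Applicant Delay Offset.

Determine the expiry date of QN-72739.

Base term: filing date + 25 years → 12 November 2030.
Marketing Approval Extension: +1965 days → 30 March 2036.
Appellate Stay Credit: +582 days → 2 November 2037.
Administrative Delay Adjustment: +697 days → 30 September 2039.
Applicant Delay Offset: −301 days → 3 December 2038.

December 3, 2038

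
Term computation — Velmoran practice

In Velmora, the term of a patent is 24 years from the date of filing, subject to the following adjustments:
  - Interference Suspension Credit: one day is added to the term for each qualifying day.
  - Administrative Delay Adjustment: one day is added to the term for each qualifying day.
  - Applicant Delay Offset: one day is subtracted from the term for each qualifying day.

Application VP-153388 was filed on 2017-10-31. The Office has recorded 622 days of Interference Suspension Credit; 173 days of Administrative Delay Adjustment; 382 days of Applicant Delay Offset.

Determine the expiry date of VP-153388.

2042-12-18

Base term: filing date + 24 years → 31 October 2041.
Interference Suspension Credit: +622 days → 15 July 2043.
Administrative Delay Adjustment: +173 days → 4 January 2044.
Applicant Delay Offset: −382 days → 18 December 2042.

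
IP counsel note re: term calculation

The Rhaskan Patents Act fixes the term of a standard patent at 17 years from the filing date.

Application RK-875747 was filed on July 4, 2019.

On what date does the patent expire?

Filing date + 17 years → 4 July 2036.

July 4, 2036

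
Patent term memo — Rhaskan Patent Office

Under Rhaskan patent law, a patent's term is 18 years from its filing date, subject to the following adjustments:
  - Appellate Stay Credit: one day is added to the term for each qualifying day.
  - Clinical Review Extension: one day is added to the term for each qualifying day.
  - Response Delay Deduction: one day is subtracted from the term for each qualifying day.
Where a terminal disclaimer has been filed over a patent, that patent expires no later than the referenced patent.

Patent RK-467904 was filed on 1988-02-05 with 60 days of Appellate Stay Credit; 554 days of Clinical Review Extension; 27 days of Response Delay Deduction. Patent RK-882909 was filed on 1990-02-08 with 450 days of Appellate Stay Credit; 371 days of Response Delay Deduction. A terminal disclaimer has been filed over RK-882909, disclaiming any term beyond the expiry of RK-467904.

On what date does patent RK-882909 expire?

September 15, 2007

Natural term of RK-882909:
  Base: filing + 18 years → 8 February 2008.
  Appellate Stay Credit: +450 days → 3 May 2009.
  Response Delay Deduction: −371 days → 27 April 2008.
Expiry of referenced patent RK-467904:
  Base: filing + 18 years → 5 February 2006.
  Appellate Stay Credit: +60 days → 6 April 2006.
  Clinical Review Extension: +554 days → 12 October 2007.
  Response Delay Deduction: −27 days → 15 September 2007.
Terminal disclaimer: RK-882909 expires on the earlier of 27 April 2008 and 15 September 2007.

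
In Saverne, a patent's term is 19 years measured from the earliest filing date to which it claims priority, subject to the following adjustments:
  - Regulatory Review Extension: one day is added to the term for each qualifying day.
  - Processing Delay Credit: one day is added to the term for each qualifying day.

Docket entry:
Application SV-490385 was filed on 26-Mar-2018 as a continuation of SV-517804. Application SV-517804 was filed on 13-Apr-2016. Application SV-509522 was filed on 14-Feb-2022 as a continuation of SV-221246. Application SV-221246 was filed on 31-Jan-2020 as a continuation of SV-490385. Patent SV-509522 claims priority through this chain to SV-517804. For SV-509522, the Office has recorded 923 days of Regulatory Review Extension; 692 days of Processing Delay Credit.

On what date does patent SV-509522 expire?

2039-09-14

Earliest priority filing: 13 April 2016.
Base term: 13 April 2016 + 19 years → 13 April 2035.
Regulatory Review Extension: +923 days → 22 October 2037.
Processing Delay Credit: +692 days → 14 September 2039.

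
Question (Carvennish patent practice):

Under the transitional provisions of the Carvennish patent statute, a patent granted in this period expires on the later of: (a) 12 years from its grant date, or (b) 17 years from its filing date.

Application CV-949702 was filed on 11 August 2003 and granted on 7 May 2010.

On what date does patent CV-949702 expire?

May 7, 2022

(a) grant + 12 years → 7 May 2022.
(b) filing + 17 years → 11 August 2020.
Later of the two: 7 May 2022.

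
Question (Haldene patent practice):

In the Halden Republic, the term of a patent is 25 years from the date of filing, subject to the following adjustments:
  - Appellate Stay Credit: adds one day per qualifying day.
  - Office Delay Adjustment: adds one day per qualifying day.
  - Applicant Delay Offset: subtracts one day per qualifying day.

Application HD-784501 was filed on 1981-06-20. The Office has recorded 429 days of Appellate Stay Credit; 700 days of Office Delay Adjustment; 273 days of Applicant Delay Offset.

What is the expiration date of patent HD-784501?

2008-10-23

Base term: filing date + 25 years → 20 June 2006.
Appellate Stay Credit: +429 days → 23 August 2007.
Office Delay Adjustment: +700 days → 23 July 2009.
Applicant Delay Offset: −273 days → 23 October 2008.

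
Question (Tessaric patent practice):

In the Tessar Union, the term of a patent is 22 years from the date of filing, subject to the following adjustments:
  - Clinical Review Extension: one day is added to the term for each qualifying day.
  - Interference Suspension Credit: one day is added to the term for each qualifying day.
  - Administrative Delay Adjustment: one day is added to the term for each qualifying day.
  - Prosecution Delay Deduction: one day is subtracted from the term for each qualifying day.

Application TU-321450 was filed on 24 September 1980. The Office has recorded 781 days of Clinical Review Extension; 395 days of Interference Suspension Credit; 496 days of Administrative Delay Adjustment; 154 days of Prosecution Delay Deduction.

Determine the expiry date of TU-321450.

November 20, 2006

Base term: filing date + 22 years → 24 September 2002.
Clinical Review Extension: +781 days → 13 November 2004.
Interference Suspension Credit: +395 days → 13 December 2005.
Administrative Delay Adjustment: +496 days → 23 April 2007.
Prosecution Delay Deduction: −154 days → 20 November 2006.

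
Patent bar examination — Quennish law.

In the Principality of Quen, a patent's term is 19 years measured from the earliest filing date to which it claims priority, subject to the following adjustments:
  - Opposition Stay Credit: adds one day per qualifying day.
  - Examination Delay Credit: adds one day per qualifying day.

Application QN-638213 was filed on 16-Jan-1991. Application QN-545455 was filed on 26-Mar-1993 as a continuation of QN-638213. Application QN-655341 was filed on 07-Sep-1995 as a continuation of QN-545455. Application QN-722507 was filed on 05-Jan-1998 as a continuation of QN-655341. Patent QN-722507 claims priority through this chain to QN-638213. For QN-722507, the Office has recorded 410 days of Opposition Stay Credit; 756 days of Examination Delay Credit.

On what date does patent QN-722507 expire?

Earliest priority filing: 16 January 1991.
Base term: 16 January 1991 + 19 years → 16 January 2010.
Opposition Stay Credit: +410 days → 2 March 2011.
Examination Delay Credit: +756 days → 27 March 2013.

March 27, 2013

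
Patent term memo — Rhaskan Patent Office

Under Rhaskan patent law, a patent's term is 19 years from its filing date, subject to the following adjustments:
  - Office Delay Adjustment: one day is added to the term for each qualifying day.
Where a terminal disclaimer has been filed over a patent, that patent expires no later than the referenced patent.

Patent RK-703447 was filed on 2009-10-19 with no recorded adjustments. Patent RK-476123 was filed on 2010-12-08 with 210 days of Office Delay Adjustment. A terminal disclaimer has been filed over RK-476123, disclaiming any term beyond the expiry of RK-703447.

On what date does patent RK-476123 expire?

Natural term of RK-476123:
  Base: filing + 19 years → 8 December 2029.
  Office Delay Adjustment: +210 days → 6 July 2030.
Expiry of referenced patent RK-703447:
  Base: filing + 19 years → 19 October 2028.
Terminal disclaimer: RK-476123 expires on the earlier of 6 July 2030 and 19 October 2028.

2028-10-19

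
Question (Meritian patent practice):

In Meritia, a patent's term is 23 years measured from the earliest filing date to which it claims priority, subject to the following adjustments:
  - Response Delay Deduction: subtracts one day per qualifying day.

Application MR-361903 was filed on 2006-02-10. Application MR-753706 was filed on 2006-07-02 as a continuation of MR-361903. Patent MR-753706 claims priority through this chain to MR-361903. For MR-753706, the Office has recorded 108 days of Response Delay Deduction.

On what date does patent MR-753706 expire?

Earliest priority filing: 10 February 2006.
Base term: 10 February 2006 + 23 years → 10 February 2029.
Response Delay Deduction: −108 days → 25 October 2028.

2028-10-25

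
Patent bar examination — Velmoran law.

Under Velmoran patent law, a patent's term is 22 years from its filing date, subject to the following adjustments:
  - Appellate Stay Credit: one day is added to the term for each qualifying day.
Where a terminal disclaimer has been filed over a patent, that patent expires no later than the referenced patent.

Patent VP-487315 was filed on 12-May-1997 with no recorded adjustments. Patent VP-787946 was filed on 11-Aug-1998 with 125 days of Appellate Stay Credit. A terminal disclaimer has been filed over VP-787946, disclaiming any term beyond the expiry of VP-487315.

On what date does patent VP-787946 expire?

May 12, 2019

Natural term of VP-787946:
  Base: filing + 22 years → 11 August 2020.
  Appellate Stay Credit: +125 days → 14 December 2020.
Expiry of referenced patent VP-487315:
  Base: filing + 22 years → 12 May 2019.
Terminal disclaimer: VP-787946 expires on the earlier of 14 December 2020 and 12 May 2019.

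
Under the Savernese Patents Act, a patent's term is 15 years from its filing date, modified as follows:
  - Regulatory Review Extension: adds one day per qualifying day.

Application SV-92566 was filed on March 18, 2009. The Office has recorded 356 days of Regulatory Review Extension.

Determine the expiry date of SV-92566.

2025-03-09

Base term: filing date + 15 years → 18 March 2024.
Regulatory Review Extension: +356 days → 9 March 2025.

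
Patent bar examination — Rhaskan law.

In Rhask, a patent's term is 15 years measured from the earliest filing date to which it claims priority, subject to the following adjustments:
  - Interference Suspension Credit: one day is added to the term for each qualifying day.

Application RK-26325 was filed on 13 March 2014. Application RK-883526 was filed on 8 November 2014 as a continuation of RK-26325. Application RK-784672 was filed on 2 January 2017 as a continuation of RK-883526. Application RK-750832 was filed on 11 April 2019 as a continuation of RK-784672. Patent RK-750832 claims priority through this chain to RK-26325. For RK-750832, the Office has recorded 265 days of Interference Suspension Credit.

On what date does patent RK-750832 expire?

Earliest priority filing: 13 March 2014.
Base term: 13 March 2014 + 15 years → 13 March 2029.
Interference Suspension Credit: +265 days → 3 December 2029.

December 3, 2029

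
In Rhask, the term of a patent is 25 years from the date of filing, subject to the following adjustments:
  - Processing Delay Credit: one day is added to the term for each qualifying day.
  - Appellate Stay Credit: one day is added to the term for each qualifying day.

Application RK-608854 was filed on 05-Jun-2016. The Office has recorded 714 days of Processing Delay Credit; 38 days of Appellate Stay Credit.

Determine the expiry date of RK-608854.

Base term: filing date + 25 years → 5 June 2041.
Processing Delay Credit: +714 days → 20 May 2043.
Appellate Stay Credit: +38 days → 27 June 2043.

2043-06-27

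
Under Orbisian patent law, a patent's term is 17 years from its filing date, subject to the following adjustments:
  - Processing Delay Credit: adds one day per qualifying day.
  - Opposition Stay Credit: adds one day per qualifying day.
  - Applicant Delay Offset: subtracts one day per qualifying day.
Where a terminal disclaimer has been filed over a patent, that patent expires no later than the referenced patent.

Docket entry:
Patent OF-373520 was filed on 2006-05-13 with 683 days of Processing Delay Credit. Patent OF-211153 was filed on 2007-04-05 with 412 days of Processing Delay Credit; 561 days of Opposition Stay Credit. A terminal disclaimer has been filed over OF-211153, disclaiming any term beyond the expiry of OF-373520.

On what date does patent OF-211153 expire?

2025-03-26

Natural term of OF-211153:
  Base: filing + 17 years → 5 April 2024.
  Processing Delay Credit: +412 days → 22 May 2025.
  Opposition Stay Credit: +561 days → 4 December 2026.
Expiry of referenced patent OF-373520:
  Base: filing + 17 years → 13 May 2023.
  Processing Delay Credit: +683 days → 26 March 2025.
Terminal disclaimer: OF-211153 expires on the earlier of 4 December 2026 and 26 March 2025.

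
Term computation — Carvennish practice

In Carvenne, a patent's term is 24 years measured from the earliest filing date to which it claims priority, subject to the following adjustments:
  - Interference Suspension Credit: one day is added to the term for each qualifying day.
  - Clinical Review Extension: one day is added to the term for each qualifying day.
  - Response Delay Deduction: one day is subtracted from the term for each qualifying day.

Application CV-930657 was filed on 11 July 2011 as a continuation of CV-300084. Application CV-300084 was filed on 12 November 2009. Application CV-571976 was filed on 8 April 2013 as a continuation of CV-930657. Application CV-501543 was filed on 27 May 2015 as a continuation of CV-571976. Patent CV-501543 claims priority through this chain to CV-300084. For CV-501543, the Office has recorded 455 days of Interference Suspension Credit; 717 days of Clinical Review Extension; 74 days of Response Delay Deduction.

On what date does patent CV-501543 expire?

Earliest priority filing: 12 November 2009.
Base term: 12 November 2009 + 24 years → 12 November 2033.
Interference Suspension Credit: +455 days → 10 February 2035.
Clinical Review Extension: +717 days → 27 January 2037.
Response Delay Deduction: −74 days → 14 November 2036.

November 14, 2036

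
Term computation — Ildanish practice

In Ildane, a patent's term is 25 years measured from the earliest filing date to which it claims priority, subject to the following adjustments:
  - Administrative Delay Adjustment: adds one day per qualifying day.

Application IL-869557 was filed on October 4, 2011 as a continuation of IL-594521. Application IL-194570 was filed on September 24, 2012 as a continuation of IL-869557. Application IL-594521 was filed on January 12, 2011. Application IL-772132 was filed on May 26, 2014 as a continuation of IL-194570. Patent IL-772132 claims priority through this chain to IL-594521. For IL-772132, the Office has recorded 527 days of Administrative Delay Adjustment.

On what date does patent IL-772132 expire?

Earliest priority filing: 12 January 2011.
Base term: 12 January 2011 + 25 years → 12 January 2036.
Administrative Delay Adjustment: +527 days → 22 June 2037.

June 22, 2037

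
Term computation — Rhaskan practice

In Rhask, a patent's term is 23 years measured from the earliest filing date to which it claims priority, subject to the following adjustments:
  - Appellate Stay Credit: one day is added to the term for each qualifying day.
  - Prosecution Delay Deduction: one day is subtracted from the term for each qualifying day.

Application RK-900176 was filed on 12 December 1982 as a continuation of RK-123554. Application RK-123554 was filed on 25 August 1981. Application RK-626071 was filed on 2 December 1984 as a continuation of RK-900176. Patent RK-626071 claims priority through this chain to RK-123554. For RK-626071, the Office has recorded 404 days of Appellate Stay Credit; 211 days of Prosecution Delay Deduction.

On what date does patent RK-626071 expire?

March 6, 2005

Earliest priority filing: 25 August 1981.
Base term: 25 August 1981 + 23 years → 25 August 2004.
Appellate Stay Credit: +404 days → 3 October 2005.
Prosecution Delay Deduction: −211 days → 6 March 2005.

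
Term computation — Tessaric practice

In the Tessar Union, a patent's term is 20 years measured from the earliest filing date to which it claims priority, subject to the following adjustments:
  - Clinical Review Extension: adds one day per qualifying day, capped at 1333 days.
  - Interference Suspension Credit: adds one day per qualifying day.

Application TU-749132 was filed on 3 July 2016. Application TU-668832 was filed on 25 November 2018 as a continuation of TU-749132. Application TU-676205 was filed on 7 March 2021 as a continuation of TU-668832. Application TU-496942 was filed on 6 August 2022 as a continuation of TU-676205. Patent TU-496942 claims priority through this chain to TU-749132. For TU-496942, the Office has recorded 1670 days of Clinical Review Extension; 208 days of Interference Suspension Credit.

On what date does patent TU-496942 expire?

September 21, 2040

Earliest priority filing: 3 July 2016.
Base term: 3 July 2016 + 20 years → 3 July 2036.
Clinical Review Extension: 1670 days claimed exceeds the 1333-day cap, so +1333 days → 26 February 2040.
Interference Suspension Credit: +208 days → 21 September 2040.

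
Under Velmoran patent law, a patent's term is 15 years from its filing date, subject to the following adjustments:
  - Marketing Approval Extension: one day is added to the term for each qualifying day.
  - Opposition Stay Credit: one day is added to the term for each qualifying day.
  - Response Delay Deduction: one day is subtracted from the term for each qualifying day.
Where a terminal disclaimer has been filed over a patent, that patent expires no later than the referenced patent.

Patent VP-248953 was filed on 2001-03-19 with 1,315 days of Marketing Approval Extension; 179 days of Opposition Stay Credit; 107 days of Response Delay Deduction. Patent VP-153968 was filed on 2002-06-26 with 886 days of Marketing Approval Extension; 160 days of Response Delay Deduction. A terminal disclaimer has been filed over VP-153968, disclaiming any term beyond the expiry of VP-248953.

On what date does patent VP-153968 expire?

June 22, 2019

Natural term of VP-153968:
  Base: filing + 15 years → 26 June 2017.
  Marketing Approval Extension: +886 days → 29 November 2019.
  Response Delay Deduction: −160 days → 22 June 2019.
Expiry of referenced patent VP-248953:
  Base: filing + 15 years → 19 March 2016.
  Marketing Approval Extension: +1315 days → 25 October 2019.
  Opposition Stay Credit: +179 days → 21 April 2020.
  Response Delay Deduction: −107 days → 5 January 2020.
Terminal disclaimer: VP-153968 expires on the earlier of 22 June 2019 and 5 January 2020.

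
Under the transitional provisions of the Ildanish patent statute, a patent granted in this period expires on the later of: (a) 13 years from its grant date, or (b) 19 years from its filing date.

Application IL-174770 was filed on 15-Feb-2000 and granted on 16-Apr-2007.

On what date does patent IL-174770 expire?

April 16, 2020

(a) grant + 13 years → 16 April 2020.
(b) filing + 19 years → 15 February 2019.
Later of the two: 16 April 2020.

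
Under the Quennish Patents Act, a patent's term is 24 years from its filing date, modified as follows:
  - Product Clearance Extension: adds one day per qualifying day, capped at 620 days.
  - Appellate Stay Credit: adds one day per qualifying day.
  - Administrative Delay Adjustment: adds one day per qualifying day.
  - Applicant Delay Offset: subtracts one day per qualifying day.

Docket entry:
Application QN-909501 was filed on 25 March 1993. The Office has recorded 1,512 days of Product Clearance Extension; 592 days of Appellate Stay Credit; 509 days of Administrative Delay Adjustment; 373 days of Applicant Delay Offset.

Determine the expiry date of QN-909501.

2020-12-02

Base term: filing date + 24 years → 25 March 2017.
Product Clearance Extension: 1512 days claimed exceeds the 620-day cap, so +620 days → 5 December 2018.
Appellate Stay Credit: +592 days → 19 July 2020.
Administrative Delay Adjustment: +509 days → 10 December 2021.
Applicant Delay Offset: −373 days → 2 December 2020.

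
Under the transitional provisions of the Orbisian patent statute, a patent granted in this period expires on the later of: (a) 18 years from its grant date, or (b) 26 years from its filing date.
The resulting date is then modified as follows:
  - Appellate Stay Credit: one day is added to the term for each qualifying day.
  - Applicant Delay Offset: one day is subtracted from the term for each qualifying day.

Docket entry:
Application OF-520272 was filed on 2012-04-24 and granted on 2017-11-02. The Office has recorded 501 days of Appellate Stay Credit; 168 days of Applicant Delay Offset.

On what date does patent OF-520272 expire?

(a) grant + 18 years → 2 November 2035.
(b) filing + 26 years → 24 April 2038.
Later of the two: 24 April 2038.
Appellate Stay Credit: +501 days → 7 September 2039.
Applicant Delay Offset: −168 days → 23 March 2039.

2039-03-23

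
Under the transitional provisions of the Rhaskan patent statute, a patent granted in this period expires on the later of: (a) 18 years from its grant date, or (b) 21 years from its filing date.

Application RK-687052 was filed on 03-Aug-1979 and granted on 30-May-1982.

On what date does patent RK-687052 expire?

2000-08-03

(a) grant + 18 years → 30 May 2000.
(b) filing + 21 years → 3 August 2000.
Later of the two: 3 August 2000.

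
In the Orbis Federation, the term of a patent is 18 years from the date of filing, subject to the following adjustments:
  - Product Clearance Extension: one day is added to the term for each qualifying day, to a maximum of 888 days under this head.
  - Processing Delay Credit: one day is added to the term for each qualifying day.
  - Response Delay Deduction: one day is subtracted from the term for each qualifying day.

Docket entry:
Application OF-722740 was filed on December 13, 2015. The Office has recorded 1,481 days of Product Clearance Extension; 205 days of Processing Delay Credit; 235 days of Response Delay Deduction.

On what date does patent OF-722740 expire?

Base term: filing date + 18 years → 13 December 2033.
Product Clearance Extension: 1481 days claimed exceeds the 888-day cap, so +888 days → 19 May 2036.
Processing Delay Credit: +205 days → 10 December 2036.
Response Delay Deduction: −235 days → 19 April 2036.

April 19, 2036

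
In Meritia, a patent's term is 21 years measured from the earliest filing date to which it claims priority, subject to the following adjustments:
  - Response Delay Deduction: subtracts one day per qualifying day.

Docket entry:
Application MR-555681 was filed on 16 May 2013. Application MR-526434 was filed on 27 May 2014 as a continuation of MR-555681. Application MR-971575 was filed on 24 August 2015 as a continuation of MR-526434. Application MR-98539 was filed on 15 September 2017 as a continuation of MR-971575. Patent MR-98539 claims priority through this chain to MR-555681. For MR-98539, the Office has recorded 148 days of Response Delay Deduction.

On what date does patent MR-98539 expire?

2033-12-19

Earliest priority filing: 16 May 2013.
Base term: 16 May 2013 + 21 years → 16 May 2034.
Response Delay Deduction: −148 days → 19 December 2033.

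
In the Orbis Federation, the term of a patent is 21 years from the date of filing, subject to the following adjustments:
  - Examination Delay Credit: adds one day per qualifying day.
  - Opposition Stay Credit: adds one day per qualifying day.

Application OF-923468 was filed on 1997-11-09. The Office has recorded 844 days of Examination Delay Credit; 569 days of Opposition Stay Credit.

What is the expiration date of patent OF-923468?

Base term: filing date + 21 years → 9 November 2018.
Examination Delay Credit: +844 days → 2 March 2021.
Opposition Stay Credit: +569 days → 22 September 2022.

2022-09-22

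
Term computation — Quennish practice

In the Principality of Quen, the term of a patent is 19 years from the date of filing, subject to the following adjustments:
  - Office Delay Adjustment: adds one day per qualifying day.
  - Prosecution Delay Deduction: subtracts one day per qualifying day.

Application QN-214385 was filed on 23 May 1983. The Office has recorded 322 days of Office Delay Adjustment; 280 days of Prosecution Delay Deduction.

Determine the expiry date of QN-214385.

Base term: filing date + 19 years → 23 May 2002.
Office Delay Adjustment: +322 days → 10 April 2003.
Prosecution Delay Deduction: −280 days → 4 July 2002.

2002-07-04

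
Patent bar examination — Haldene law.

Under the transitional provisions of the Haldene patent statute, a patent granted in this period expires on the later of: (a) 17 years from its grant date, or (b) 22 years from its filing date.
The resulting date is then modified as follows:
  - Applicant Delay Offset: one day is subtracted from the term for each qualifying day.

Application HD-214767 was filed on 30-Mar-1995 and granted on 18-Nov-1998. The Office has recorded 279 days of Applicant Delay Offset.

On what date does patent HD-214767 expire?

(a) grant + 17 years → 18 November 2015.
(b) filing + 22 years → 30 March 2017.
Later of the two: 30 March 2017.
Applicant Delay Offset: −279 days → 24 June 2016.

June 24, 2016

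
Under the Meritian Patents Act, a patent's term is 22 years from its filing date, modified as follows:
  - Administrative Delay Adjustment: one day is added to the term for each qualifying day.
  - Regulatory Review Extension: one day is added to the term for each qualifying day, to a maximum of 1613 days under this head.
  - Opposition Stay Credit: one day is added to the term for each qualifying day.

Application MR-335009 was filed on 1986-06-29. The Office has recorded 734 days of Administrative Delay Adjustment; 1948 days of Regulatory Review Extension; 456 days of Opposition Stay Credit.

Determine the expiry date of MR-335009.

2016-03-02

Base term: filing date + 22 years → 29 June 2008.
Administrative Delay Adjustment: +734 days → 3 July 2010.
Regulatory Review Extension: 1948 days claimed exceeds the 1613-day cap, so +1613 days → 2 December 2014.
Opposition Stay Credit: +456 days → 2 March 2016.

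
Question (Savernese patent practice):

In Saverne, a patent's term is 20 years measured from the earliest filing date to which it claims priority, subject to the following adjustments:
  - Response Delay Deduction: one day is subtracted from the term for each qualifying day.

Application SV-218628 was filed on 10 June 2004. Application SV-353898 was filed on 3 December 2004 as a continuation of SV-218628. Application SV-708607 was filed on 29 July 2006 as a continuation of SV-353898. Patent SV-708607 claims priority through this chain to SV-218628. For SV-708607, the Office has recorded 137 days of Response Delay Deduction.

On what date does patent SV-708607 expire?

Earliest priority filing: 10 June 2004.
Base term: 10 June 2004 + 20 years → 10 June 2024.
Response Delay Deduction: −137 days → 25 January 2024.

2024-01-25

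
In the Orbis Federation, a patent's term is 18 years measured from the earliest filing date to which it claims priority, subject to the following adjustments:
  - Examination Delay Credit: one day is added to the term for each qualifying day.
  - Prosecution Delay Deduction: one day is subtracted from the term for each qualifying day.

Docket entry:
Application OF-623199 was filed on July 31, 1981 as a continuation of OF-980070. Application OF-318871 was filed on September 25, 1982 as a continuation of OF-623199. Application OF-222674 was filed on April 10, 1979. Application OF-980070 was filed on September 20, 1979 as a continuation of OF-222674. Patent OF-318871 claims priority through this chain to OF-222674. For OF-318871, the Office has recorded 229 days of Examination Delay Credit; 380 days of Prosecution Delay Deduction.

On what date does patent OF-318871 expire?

November 10, 1996

Earliest priority filing: 10 April 1979.
Base term: 10 April 1979 + 18 years → 10 April 1997.
Examination Delay Credit: +229 days → 25 November 1997.
Prosecution Delay Deduction: −380 days → 10 November 1996.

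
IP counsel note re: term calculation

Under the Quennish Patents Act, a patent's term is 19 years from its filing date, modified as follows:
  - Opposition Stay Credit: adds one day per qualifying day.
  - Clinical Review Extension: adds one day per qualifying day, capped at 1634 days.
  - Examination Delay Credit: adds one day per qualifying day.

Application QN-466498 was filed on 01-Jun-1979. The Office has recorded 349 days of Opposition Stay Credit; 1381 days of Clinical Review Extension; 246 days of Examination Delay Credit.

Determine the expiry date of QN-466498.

Base term: filing date + 19 years → 1 June 1998.
Opposition Stay Credit: +349 days → 16 May 1999.
Clinical Review Extension: 1381 days (within the 1634-day cap) → +1381 days → 25 February 2003.
Examination Delay Credit: +246 days → 29 October 2003.

October 29, 2003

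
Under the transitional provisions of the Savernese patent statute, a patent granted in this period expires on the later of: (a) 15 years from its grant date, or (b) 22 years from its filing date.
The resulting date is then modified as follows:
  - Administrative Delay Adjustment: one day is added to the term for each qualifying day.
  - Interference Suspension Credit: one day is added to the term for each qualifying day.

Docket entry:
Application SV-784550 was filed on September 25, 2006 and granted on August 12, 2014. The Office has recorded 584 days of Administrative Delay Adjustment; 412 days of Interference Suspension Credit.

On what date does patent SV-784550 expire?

2032-05-04

(a) grant + 15 years → 12 August 2029.
(b) filing + 22 years → 25 September 2028.
Later of the two: 12 August 2029.
Administrative Delay Adjustment: +584 days → 19 March 2031.
Interference Suspension Credit: +412 days → 4 May 2032.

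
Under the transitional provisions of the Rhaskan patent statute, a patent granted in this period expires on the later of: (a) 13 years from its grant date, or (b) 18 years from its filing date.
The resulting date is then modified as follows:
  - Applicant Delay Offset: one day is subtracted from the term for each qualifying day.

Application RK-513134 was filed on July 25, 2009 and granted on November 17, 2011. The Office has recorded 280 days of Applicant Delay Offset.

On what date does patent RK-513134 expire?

2026-10-18

(a) grant + 13 years → 17 November 2024.
(b) filing + 18 years → 25 July 2027.
Later of the two: 25 July 2027.
Applicant Delay Offset: −280 days → 18 October 2026.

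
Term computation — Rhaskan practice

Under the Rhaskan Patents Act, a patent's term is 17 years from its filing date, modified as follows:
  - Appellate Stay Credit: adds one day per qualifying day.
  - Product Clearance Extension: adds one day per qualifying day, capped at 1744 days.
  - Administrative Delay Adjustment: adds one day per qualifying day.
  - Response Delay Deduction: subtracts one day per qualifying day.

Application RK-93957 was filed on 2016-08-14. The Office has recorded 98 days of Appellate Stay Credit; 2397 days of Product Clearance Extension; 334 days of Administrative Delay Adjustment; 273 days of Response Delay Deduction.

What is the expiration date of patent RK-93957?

October 30, 2038

Base term: filing date + 17 years → 14 August 2033.
Appellate Stay Credit: +98 days → 20 November 2033.
Product Clearance Extension: 2397 days claimed exceeds the 1744-day cap, so +1744 days → 30 August 2038.
Administrative Delay Adjustment: +334 days → 30 July 2039.
Response Delay Deduction: −273 days → 30 October 2038.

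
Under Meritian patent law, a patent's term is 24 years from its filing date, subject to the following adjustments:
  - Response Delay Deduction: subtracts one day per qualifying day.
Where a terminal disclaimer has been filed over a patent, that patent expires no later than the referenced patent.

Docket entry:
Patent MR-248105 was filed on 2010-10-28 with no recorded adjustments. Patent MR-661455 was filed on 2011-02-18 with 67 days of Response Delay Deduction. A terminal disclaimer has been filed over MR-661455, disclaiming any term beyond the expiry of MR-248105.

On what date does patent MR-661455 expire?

Natural term of MR-661455:
  Base: filing + 24 years → 18 February 2035.
  Response Delay Deduction: −67 days → 13 December 2034.
Expiry of referenced patent MR-248105:
  Base: filing + 24 years → 28 October 2034.
Terminal disclaimer: MR-661455 expires on the earlier of 13 December 2034 and 28 October 2034.

2034-10-28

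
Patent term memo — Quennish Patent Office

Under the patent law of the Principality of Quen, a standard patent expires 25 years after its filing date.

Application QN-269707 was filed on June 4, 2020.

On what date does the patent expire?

Filing date + 25 years → 4 June 2045.

2045-06-04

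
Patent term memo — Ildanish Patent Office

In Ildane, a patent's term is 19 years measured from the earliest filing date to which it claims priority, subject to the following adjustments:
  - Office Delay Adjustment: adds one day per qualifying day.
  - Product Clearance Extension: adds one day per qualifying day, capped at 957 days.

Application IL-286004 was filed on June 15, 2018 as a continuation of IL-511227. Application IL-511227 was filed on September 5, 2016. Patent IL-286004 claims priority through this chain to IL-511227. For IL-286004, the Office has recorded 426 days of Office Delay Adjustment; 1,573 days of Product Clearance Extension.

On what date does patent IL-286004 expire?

June 19, 2039

Earliest priority filing: 5 September 2016.
Base term: 5 September 2016 + 19 years → 5 September 2035.
Office Delay Adjustment: +426 days → 4 November 2036.
Product Clearance Extension: 1573 days claimed exceeds the 957-day cap, so +957 days → 19 June 2039.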